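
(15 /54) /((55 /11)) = 1 /18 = 0.06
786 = 786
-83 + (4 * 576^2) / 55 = 1322539 / 55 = 24046.16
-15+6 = -9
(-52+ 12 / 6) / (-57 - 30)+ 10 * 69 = 60080 / 87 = 690.57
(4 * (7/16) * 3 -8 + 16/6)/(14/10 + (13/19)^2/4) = -1805/32859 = -0.05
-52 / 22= -2.36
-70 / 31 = -2.26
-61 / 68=-0.90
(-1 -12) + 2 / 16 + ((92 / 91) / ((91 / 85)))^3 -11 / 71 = -3931176050131441 / 322549735159288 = -12.19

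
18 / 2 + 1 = 10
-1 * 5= -5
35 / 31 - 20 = -585 / 31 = -18.87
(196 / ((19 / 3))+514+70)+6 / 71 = 829678 / 1349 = 615.03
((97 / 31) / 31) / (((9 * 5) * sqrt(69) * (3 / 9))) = 97 * sqrt(69) / 994635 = 0.00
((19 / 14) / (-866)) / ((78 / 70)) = -95 / 67548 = -0.00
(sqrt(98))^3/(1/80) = 54880 * sqrt(2) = 77612.04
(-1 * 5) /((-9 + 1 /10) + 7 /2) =25 /27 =0.93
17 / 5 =3.40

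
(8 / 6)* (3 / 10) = 2 / 5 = 0.40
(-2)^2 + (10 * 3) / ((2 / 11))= 169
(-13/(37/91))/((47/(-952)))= 1126216/1739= 647.62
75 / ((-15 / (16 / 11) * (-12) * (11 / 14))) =280 / 363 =0.77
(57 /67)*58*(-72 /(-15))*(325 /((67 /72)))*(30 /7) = 11139897600 /31423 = 354514.13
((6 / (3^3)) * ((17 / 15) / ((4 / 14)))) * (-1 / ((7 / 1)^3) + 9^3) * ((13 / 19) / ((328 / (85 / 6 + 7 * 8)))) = 11632264943 / 123674040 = 94.06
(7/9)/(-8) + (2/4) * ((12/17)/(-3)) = -263/1224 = -0.21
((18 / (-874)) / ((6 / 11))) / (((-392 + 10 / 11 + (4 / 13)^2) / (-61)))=-3742167 / 635277388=-0.01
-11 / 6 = -1.83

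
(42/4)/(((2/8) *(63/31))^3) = 80.06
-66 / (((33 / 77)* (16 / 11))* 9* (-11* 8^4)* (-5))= -77 / 1474560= -0.00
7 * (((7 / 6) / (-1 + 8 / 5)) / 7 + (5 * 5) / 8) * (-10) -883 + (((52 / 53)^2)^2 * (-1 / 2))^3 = -19830442099043425905642715 / 17685320553242141567076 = -1121.29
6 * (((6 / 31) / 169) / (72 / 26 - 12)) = -3 / 4030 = -0.00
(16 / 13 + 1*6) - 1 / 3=269 / 39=6.90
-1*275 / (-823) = 0.33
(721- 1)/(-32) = -45/2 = -22.50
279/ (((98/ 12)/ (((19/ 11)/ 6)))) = 5301/ 539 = 9.83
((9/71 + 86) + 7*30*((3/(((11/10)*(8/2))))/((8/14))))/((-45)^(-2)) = 2129965875/3124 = 681807.26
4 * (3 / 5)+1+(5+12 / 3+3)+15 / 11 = 16.76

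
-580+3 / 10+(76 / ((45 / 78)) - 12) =-13799 / 30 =-459.97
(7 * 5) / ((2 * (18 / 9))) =35 / 4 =8.75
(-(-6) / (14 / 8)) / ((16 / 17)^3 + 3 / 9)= 2.94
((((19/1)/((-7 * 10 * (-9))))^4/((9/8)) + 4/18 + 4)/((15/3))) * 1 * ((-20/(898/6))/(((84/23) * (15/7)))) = -17210112889883/1193582163768750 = -0.01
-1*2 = -2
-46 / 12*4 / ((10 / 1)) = -23 / 15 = -1.53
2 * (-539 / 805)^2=11858 / 13225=0.90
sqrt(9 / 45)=sqrt(5) / 5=0.45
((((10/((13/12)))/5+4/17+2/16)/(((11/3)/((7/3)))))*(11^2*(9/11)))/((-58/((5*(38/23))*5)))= -116737425/1179256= -98.99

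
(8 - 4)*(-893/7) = -3572/7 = -510.29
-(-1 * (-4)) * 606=-2424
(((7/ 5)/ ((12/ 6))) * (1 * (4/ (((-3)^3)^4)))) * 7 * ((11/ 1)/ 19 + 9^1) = 17836/ 50486895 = 0.00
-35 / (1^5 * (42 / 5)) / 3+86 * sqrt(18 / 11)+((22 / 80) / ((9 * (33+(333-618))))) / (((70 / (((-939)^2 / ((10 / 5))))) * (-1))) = -882341 / 1411200+258 * sqrt(22) / 11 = 109.39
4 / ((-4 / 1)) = -1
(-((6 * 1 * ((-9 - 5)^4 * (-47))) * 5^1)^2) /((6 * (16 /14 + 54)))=-1711509462969600 /193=-8867924678598.96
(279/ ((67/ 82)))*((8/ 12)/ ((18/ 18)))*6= 91512/ 67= 1365.85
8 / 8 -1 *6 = -5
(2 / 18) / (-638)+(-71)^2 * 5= 144727109 / 5742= 25205.00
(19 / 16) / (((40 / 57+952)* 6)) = 361 / 1737728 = 0.00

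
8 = 8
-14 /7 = -2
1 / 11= 0.09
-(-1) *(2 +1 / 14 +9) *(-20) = -1550 / 7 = -221.43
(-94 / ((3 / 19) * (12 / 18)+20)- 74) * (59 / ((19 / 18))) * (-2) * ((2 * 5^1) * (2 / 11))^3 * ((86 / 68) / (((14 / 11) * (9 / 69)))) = 21044171448000 / 52253971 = 402728.65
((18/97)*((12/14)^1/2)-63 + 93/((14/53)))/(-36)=-130889/16296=-8.03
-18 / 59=-0.31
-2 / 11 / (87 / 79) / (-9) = 0.02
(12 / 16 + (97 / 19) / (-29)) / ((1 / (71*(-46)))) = -2065745 / 1102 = -1874.54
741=741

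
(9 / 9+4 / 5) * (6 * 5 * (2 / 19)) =108 / 19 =5.68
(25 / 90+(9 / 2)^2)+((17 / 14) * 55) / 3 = 10783 / 252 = 42.79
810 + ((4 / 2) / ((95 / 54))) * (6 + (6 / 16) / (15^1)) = 776007 / 950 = 816.85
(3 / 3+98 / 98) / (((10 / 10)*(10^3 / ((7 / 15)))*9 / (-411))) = -959 / 22500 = -0.04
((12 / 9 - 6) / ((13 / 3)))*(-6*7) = 588 / 13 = 45.23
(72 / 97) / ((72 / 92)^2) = 1058 / 873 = 1.21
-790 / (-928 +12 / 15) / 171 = 1975 / 396378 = 0.00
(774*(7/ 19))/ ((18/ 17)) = 5117/ 19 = 269.32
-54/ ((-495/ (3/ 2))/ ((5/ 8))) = 9/ 88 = 0.10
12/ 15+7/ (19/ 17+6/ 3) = 807/ 265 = 3.05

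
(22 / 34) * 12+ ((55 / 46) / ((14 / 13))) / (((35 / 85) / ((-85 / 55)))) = 275711 / 76636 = 3.60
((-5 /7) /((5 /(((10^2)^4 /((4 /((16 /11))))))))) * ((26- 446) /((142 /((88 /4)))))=24000000000 /71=338028169.01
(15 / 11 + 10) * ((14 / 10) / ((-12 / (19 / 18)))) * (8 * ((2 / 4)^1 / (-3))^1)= 3325 / 1782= 1.87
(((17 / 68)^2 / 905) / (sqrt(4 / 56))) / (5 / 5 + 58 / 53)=53 * sqrt(14) / 1607280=0.00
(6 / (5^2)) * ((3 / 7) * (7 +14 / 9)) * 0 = 0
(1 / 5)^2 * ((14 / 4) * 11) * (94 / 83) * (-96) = -347424 / 2075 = -167.43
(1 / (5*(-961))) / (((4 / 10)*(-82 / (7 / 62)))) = 7 / 9771448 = 0.00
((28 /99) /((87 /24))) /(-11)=-0.01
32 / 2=16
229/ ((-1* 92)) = -229/ 92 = -2.49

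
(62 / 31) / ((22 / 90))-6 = 24 / 11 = 2.18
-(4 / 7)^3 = -64 / 343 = -0.19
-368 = -368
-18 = -18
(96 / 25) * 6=576 / 25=23.04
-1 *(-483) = 483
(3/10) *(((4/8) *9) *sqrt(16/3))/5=9 *sqrt(3)/25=0.62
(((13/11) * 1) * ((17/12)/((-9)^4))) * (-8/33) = -442/7144929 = -0.00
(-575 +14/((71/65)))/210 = -2661/994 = -2.68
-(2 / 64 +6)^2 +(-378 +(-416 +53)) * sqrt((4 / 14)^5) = -37249 / 1024 - 2964 * sqrt(14) / 343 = -68.71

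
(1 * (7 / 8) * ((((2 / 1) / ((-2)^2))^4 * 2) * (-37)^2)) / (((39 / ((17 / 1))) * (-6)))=-162911 / 14976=-10.88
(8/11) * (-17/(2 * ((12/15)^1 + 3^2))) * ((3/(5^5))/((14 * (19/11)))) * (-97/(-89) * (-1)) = 9894/362508125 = 0.00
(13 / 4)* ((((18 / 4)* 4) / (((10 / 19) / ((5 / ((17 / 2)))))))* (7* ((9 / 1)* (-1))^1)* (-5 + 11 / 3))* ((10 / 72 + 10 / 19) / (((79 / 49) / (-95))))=-578220825 / 2686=-215272.09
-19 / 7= -2.71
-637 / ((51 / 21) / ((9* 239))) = -9591309 / 17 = -564194.65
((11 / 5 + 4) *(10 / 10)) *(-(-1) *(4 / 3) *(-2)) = -248 / 15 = -16.53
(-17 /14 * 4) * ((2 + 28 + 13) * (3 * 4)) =-17544 /7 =-2506.29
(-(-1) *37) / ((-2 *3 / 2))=-37 / 3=-12.33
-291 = -291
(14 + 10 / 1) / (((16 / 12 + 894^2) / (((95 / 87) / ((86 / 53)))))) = 15105 / 747486716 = 0.00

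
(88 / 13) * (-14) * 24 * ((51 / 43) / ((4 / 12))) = -4523904 / 559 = -8092.85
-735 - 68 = -803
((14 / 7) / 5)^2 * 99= 396 / 25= 15.84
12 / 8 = 3 / 2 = 1.50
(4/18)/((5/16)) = 32/45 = 0.71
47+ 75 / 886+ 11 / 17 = 718935 / 15062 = 47.73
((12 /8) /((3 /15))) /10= 3 /4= 0.75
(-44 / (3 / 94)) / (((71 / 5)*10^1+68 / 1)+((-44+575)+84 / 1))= -376 / 225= -1.67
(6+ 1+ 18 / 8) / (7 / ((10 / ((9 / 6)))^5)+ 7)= 1.32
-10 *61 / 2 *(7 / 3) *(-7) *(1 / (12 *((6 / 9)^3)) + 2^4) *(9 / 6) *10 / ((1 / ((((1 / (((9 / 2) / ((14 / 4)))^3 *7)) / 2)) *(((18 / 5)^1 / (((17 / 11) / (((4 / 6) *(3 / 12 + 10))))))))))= 172070438155 / 264384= 650835.29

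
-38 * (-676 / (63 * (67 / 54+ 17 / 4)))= 308256 / 4151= 74.26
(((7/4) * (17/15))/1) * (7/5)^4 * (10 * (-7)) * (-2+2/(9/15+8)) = 76001254/80625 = 942.65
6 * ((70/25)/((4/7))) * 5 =147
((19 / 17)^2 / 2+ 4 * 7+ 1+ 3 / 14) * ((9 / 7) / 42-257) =-760073306 / 99127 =-7667.67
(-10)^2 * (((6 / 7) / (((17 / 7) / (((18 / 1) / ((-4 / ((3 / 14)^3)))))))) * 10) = -91125 / 5831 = -15.63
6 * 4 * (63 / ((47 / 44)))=1415.49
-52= -52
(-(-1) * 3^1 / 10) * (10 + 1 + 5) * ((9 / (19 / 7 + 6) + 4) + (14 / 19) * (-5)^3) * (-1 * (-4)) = -9688032 / 5795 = -1671.79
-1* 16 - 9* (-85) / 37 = 173 / 37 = 4.68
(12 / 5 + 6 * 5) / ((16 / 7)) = 567 / 40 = 14.18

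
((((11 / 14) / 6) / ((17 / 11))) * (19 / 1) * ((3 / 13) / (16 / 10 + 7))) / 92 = 11495 / 24479728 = 0.00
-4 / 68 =-1 / 17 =-0.06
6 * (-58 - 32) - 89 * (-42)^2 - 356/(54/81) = -158070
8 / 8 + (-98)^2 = 9605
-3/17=-0.18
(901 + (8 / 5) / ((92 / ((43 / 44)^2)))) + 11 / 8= 50227117 / 55660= 902.39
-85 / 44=-1.93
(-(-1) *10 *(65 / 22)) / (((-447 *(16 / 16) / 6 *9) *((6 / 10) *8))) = -1625 / 177012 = -0.01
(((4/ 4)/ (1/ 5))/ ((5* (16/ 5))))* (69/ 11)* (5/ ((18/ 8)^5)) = 36800/ 216513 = 0.17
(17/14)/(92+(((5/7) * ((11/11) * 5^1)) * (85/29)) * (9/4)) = 986/93829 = 0.01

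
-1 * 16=-16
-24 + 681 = 657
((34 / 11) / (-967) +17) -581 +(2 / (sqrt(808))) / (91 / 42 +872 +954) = -5999302 / 10637 +3*sqrt(202) / 1107869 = -564.00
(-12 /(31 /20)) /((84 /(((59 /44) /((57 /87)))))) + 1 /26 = -177077 /1179178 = -0.15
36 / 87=12 / 29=0.41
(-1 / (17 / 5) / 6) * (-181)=905 / 102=8.87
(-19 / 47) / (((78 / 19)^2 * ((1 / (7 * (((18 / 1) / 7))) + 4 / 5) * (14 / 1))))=-34295 / 17125108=-0.00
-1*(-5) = 5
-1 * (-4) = 4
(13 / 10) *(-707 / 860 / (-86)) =9191 / 739600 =0.01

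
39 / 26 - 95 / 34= -22 / 17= -1.29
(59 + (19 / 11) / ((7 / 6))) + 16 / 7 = 4833 / 77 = 62.77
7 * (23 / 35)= 23 / 5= 4.60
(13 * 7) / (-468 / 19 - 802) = -1729 / 15706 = -0.11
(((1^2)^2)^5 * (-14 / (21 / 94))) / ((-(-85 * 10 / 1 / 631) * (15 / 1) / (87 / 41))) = -1720106 / 261375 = -6.58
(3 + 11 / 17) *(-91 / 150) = -2821 / 1275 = -2.21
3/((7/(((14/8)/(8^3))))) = 3/2048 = 0.00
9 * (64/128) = 9/2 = 4.50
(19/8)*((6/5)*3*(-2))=-171/10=-17.10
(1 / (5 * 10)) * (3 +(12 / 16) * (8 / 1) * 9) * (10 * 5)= 57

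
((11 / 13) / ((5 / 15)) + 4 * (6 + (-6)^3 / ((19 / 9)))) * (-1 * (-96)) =-9075168 / 247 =-36741.57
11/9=1.22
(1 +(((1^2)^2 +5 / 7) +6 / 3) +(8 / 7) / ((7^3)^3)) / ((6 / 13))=17311697507 / 1694851494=10.21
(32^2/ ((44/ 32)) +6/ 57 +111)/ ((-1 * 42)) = -59623/ 2926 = -20.38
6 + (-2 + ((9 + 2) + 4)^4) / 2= 50635 / 2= 25317.50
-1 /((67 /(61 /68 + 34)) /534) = -633591 /2278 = -278.13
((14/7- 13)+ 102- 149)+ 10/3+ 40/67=-10868/201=-54.07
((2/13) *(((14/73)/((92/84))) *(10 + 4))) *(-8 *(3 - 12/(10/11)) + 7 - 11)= 3194016/109135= 29.27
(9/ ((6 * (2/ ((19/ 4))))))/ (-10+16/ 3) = -171/ 224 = -0.76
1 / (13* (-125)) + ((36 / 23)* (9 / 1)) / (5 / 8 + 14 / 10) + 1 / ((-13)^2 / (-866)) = 889951 / 485875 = 1.83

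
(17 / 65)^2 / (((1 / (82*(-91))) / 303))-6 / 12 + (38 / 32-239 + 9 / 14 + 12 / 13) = -5638124871 / 36400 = -154893.54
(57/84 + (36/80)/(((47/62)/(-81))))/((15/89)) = -27760969/98700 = -281.27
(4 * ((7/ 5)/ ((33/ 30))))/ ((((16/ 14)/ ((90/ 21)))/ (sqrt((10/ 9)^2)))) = 700/ 33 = 21.21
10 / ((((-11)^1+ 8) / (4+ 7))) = -110 / 3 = -36.67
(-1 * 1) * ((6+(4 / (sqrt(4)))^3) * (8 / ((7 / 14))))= -224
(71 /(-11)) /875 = -71 /9625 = -0.01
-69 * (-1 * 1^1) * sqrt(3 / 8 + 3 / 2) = 69 * sqrt(30) / 4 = 94.48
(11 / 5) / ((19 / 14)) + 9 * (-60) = -51146 / 95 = -538.38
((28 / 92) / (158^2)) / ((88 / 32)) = 7 / 1578973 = 0.00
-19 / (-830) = 19 / 830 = 0.02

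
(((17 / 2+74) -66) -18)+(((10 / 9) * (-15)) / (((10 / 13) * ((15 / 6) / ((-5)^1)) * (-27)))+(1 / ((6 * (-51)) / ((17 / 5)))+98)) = 38428 / 405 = 94.88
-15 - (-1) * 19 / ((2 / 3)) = 27 / 2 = 13.50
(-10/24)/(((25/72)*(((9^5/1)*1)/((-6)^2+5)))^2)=-26896/16142520375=-0.00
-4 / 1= -4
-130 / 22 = -65 / 11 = -5.91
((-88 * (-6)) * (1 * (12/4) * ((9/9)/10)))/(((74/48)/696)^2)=220986703872/6845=32284397.94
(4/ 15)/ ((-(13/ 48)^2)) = -3072/ 845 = -3.64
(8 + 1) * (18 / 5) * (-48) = -7776 / 5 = -1555.20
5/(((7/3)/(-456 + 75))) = -5715/7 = -816.43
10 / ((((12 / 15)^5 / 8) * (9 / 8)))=15625 / 72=217.01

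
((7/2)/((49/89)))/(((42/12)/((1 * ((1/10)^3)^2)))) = 0.00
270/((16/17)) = 286.88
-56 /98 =-4 /7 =-0.57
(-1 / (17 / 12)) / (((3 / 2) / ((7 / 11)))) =-56 / 187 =-0.30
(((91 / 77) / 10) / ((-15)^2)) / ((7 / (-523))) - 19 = -3298549 / 173250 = -19.04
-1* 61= -61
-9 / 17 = -0.53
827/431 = 1.92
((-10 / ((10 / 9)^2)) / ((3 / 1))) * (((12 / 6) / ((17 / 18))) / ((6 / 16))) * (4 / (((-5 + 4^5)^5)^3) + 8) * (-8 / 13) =75.06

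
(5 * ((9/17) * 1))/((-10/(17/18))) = -1/4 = -0.25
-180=-180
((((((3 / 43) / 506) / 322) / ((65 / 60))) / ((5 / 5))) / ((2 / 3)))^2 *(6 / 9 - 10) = -243 / 74065911206287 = -0.00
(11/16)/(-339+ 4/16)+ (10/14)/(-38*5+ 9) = -41037/6867140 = -0.01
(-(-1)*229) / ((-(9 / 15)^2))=-5725 / 9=-636.11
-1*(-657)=657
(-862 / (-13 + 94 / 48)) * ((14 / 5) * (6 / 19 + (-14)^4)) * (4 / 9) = 56374744832 / 15105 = 3732190.99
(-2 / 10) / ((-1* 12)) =1 / 60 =0.02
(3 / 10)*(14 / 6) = 7 / 10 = 0.70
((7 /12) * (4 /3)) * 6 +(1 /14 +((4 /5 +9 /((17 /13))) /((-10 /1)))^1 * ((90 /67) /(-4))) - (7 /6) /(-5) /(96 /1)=114777107 /22962240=5.00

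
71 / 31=2.29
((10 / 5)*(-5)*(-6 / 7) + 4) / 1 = 88 / 7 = 12.57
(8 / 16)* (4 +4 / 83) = 168 / 83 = 2.02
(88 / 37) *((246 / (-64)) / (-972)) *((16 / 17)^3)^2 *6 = 945815552 / 24113431431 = 0.04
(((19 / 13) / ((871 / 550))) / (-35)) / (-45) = 418 / 713349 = 0.00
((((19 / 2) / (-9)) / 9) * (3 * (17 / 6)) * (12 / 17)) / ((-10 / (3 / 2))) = 19 / 180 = 0.11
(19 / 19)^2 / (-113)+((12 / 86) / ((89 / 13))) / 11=-33283 / 4756961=-0.01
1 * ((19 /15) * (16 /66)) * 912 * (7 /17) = 323456 /2805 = 115.31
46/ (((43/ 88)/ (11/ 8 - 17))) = -63250/ 43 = -1470.93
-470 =-470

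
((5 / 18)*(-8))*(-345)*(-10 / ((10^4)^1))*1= -23 / 30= -0.77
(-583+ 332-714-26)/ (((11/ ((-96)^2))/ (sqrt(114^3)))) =-1041168384 * sqrt(114)/ 11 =-1010603300.86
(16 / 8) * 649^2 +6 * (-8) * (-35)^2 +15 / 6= 1567209 / 2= 783604.50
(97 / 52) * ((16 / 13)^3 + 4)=312437 / 28561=10.94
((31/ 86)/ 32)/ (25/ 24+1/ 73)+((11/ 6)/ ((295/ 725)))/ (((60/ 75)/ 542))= 343666233803/ 112581912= 3052.59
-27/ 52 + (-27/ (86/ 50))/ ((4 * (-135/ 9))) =-144/ 559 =-0.26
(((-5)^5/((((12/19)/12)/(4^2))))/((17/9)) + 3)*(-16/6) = 22799864/17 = 1341168.47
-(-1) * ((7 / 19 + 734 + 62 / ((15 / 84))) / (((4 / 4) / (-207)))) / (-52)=21269043 / 4940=4305.47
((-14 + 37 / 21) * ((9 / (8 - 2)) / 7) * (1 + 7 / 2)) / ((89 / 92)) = -53199 / 4361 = -12.20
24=24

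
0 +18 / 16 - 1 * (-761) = 6097 / 8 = 762.12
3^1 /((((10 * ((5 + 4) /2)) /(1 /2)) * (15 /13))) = 13 /450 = 0.03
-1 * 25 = -25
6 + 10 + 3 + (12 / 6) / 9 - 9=92 / 9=10.22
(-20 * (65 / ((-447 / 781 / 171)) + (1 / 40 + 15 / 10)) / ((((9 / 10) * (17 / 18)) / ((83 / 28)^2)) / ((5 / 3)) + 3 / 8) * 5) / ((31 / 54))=7811286.54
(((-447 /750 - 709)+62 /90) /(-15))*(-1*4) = -3190082 /16875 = -189.04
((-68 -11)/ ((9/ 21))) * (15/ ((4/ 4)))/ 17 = -2765/ 17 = -162.65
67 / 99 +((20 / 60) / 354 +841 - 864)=-86923 / 3894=-22.32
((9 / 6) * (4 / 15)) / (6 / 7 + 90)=7 / 1590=0.00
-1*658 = -658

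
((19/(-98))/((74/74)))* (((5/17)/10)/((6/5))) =-0.00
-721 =-721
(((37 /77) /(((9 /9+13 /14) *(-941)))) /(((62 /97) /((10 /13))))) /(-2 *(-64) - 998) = 3589 /9798743097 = 0.00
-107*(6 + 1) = -749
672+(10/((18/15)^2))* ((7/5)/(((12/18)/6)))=1519/2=759.50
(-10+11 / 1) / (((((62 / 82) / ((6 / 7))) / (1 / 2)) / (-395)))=-48585 / 217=-223.89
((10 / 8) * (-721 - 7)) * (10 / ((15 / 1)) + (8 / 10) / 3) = -2548 / 3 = -849.33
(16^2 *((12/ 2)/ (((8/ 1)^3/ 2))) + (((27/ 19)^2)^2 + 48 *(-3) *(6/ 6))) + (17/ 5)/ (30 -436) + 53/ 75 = -528668480227/ 3968274450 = -133.22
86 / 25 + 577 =14511 / 25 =580.44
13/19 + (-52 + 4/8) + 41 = -373/38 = -9.82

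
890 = 890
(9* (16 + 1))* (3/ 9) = 51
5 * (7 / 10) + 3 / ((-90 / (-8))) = 113 / 30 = 3.77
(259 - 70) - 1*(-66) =255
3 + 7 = 10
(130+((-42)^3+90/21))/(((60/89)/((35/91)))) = -11518291/273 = -42191.54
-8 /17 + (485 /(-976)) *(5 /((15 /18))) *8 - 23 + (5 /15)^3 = -1323961 /27999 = -47.29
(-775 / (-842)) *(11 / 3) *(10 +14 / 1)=34100 / 421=81.00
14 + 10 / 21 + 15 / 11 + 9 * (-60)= -524.16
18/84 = 0.21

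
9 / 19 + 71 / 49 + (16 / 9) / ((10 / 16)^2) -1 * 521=-107780381 / 209475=-514.53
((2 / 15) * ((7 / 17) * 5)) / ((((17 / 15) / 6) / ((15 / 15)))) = 1.45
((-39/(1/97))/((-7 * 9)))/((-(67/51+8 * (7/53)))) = -1136161/44849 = -25.33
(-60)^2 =3600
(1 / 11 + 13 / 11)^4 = 38416 / 14641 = 2.62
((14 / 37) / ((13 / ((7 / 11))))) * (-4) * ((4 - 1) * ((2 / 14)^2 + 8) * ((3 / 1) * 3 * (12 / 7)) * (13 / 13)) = -1018656 / 37037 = -27.50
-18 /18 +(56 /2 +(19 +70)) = 116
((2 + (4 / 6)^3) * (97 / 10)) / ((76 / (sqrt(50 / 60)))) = 3007 * sqrt(30) / 61560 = 0.27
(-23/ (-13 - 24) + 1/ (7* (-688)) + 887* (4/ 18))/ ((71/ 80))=1585545935/ 7116543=222.80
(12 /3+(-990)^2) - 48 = 980056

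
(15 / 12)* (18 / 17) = 1.32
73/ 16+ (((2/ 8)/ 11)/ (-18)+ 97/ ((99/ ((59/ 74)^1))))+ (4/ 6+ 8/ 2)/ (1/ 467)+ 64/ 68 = 2185.62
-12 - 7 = -19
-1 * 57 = -57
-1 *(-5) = 5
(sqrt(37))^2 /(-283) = -0.13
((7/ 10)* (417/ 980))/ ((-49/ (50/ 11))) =-417/ 15092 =-0.03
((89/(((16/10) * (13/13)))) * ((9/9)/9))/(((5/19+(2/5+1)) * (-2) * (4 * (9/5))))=-211375/819072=-0.26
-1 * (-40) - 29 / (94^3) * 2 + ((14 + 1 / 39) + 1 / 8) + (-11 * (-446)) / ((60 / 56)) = 750392245543 / 161963880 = 4633.08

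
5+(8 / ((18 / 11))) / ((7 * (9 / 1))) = 2879 / 567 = 5.08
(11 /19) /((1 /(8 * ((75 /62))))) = 3300 /589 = 5.60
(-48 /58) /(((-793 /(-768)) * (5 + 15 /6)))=-12288 /114985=-0.11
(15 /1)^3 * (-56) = -189000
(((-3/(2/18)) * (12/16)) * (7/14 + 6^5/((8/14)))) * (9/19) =-19841193/152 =-130534.16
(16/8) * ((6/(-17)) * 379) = -4548/17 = -267.53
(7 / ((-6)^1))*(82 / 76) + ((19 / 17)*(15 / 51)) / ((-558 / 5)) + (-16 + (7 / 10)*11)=-292968919 / 30639780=-9.56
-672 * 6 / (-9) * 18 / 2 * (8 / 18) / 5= 1792 / 5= 358.40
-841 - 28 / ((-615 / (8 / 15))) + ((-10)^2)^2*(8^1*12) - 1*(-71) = 8848896974 / 9225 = 959230.02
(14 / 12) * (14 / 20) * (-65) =-637 / 12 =-53.08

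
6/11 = 0.55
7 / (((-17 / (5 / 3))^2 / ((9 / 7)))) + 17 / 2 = 4963 / 578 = 8.59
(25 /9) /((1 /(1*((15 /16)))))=125 /48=2.60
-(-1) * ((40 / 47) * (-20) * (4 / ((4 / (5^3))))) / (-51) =41.72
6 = 6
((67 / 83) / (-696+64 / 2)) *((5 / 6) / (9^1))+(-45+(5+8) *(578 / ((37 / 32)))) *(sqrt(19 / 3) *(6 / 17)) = -335 / 2976048+477566 *sqrt(57) / 629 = 5732.18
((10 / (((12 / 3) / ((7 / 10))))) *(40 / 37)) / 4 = 35 / 74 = 0.47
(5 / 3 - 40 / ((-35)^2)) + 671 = 672.63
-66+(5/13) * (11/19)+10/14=-112494/1729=-65.06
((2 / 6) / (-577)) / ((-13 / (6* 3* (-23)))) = -138 / 7501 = -0.02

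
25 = 25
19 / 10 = 1.90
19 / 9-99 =-872 / 9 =-96.89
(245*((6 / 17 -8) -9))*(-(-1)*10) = -693350 / 17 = -40785.29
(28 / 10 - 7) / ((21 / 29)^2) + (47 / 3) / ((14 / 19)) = 2783 / 210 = 13.25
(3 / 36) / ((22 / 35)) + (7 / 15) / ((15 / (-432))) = -87829 / 6600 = -13.31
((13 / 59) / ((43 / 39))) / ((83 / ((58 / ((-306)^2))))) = 4901 / 3286171026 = 0.00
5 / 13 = 0.38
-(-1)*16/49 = 16/49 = 0.33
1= 1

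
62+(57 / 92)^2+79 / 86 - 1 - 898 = -304153789 / 363952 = -835.70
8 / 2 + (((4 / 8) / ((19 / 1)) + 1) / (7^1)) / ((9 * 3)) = 9589 / 2394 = 4.01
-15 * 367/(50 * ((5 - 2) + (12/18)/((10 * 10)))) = -16515/451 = -36.62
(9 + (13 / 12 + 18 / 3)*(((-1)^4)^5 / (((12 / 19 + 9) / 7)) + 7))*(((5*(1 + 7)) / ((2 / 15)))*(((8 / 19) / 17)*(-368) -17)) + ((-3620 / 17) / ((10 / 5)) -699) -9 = -1555839068 / 3111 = -500108.99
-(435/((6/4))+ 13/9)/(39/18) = -5246/39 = -134.51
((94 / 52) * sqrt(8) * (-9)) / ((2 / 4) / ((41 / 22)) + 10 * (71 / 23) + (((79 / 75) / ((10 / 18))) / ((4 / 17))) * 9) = -199444500 * sqrt(2) / 635383099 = -0.44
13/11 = 1.18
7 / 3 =2.33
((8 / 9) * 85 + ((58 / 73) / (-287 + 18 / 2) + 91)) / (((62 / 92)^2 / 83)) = 2671318037776 / 87761403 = 30438.42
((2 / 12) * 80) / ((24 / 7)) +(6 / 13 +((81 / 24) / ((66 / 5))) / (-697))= 62434783 / 14352624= 4.35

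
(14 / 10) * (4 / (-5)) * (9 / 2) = -126 / 25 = -5.04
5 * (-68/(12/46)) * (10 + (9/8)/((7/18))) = -16803.69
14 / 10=7 / 5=1.40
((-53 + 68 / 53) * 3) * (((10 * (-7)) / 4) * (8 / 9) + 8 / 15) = 1852916 / 795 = 2330.71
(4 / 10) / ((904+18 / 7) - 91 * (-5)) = 14 / 47655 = 0.00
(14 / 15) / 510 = 7 / 3825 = 0.00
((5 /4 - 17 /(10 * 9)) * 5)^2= 36481 /1296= 28.15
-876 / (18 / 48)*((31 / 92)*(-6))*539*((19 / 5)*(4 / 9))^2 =112725062912 / 15525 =7260873.62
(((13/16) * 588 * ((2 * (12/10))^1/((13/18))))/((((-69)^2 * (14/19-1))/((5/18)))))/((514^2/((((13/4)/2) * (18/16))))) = -108927/44723098880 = -0.00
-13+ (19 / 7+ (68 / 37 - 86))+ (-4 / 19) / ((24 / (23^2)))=-2925679 / 29526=-99.09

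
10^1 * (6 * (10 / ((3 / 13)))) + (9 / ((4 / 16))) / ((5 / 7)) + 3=13267 / 5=2653.40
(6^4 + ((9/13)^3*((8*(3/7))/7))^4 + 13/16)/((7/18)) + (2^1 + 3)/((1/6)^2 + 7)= 6346841184176842370043599985/1902887424271533761269208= 3335.37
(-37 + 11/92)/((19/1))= -3393/1748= -1.94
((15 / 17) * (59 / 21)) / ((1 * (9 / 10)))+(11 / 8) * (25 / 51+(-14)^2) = 272.93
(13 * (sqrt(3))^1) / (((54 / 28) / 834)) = 50596 * sqrt(3) / 9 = 9737.20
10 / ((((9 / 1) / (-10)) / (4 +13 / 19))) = -8900 / 171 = -52.05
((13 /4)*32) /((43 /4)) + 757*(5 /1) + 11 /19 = 3100722 /817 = 3795.25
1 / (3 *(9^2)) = 0.00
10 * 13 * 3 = 390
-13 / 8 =-1.62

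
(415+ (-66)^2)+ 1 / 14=66795 / 14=4771.07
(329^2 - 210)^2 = 11670696961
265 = 265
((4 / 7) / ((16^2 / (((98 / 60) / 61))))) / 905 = 7 / 105993600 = 0.00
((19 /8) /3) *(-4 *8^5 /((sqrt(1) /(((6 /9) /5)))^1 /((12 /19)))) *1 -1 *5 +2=-131117 /15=-8741.13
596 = 596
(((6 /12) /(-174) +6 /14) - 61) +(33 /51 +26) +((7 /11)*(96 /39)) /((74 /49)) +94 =13389864359 /219110892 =61.11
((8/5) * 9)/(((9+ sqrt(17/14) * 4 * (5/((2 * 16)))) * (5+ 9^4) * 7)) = 41472/1184358665 - 288 * sqrt(238)/1658102131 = 0.00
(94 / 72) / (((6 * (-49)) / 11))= -517 / 10584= -0.05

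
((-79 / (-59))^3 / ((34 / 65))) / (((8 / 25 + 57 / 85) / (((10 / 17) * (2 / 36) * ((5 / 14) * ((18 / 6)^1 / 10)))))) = 4005941875 / 246942780504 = 0.02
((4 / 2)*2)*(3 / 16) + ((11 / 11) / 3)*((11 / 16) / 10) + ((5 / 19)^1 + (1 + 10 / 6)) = 33769 / 9120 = 3.70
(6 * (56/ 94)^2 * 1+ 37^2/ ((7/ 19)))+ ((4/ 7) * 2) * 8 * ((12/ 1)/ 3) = 58056731/ 15463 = 3754.56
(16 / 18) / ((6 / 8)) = 32 / 27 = 1.19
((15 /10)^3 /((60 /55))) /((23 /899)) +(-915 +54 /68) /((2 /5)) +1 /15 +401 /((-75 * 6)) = -6096073151 /2815200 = -2165.41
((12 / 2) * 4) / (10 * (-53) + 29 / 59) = -1416 / 31241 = -0.05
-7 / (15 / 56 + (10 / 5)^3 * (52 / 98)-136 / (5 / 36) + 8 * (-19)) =13720 / 2208307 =0.01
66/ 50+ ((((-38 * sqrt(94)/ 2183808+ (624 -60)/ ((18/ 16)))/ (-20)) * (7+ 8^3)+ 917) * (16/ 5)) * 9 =-8706639/ 25+ 29583 * sqrt(94)/ 2274800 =-348265.43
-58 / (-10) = 29 / 5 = 5.80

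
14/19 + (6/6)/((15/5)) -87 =-4898/57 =-85.93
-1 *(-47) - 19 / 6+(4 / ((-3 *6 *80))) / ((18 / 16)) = 35503 / 810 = 43.83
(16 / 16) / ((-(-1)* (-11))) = -1 / 11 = -0.09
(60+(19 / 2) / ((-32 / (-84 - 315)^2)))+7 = -3020531 / 64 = -47195.80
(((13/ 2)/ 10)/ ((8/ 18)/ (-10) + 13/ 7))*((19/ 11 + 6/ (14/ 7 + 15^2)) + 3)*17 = 82633005/ 2851574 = 28.98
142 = 142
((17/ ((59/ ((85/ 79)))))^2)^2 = 4359848400625/ 471972192456241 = 0.01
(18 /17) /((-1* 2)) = -9 /17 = -0.53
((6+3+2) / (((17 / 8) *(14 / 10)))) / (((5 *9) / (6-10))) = -352 / 1071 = -0.33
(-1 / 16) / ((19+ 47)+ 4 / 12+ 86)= -3 / 7312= -0.00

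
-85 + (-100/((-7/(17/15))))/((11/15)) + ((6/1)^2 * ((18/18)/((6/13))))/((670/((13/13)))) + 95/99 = -61.85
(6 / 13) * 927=5562 / 13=427.85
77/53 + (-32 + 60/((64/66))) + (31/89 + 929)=36252075/37736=960.68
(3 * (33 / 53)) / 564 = 33 / 9964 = 0.00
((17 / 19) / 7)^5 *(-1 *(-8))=11358856 / 41615795893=0.00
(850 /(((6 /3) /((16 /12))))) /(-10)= -170 /3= -56.67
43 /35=1.23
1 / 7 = 0.14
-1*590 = -590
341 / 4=85.25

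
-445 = -445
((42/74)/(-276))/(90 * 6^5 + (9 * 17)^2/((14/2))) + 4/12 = 5585157203/16755471756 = 0.33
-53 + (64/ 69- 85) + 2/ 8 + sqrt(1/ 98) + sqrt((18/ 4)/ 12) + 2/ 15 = -62877/ 460 + sqrt(2)/ 14 + sqrt(6)/ 4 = -135.98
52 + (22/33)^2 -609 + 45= -511.56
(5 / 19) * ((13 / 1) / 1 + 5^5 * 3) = 46940 / 19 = 2470.53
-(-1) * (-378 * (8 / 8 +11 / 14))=-675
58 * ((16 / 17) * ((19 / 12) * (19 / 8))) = 10469 / 51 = 205.27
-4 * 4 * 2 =-32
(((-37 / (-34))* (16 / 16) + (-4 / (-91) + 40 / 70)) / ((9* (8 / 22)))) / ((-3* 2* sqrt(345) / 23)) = -2761* sqrt(345) / 477360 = -0.11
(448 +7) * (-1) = -455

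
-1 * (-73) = 73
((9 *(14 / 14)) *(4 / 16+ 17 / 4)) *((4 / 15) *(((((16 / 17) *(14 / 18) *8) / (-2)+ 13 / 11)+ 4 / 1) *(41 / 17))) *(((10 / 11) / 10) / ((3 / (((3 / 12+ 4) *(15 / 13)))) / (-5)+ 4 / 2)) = 777565 / 273581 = 2.84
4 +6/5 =26/5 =5.20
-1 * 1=-1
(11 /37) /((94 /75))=825 /3478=0.24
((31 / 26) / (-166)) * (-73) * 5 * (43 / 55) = 97309 / 47476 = 2.05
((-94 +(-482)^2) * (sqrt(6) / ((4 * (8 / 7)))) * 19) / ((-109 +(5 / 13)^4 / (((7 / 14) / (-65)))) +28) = -33928919115 * sqrt(6) / 2947312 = -28198.08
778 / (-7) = -111.14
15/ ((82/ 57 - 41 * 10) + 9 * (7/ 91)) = -11115/ 302231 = -0.04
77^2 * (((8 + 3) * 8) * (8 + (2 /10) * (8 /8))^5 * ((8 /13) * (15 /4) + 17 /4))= 5153209440798958 /40625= 126848232388.90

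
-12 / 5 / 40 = -3 / 50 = -0.06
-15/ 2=-7.50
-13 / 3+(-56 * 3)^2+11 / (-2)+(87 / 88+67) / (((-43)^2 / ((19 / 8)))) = 28214.25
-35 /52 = -0.67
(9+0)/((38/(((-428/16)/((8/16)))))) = -963/76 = -12.67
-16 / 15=-1.07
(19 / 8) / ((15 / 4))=19 / 30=0.63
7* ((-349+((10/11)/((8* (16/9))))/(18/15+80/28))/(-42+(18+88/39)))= 9524221161/84772864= 112.35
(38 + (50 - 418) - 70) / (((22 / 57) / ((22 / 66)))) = -3800 / 11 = -345.45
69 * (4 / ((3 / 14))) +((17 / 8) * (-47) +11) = 9593 / 8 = 1199.12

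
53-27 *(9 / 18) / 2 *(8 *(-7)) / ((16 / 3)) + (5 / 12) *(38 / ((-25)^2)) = 371701 / 3000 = 123.90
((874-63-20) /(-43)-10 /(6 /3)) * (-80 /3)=80480 /129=623.88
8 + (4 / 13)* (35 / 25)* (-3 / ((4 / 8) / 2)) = 184 / 65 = 2.83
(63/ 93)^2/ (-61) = -441/ 58621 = -0.01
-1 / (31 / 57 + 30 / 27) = -171 / 283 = -0.60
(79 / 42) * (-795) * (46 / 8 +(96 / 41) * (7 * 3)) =-188561545 / 2296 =-82126.11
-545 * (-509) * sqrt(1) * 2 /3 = 554810 /3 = 184936.67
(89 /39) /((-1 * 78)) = -89 /3042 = -0.03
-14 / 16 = -7 / 8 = -0.88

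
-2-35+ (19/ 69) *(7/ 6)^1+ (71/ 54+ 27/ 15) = -104216/ 3105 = -33.56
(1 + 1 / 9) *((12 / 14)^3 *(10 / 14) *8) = 9600 / 2401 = 4.00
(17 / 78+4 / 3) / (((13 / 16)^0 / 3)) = 121 / 26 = 4.65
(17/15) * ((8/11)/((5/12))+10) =13.31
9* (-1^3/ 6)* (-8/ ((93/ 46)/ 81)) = 14904/ 31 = 480.77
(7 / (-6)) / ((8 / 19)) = -133 / 48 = -2.77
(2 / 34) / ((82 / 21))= 21 / 1394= 0.02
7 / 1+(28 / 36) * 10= 133 / 9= 14.78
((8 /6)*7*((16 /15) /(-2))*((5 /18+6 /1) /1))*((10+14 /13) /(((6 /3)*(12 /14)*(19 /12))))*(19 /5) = -484.61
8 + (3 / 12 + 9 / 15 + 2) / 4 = 697 / 80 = 8.71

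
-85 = -85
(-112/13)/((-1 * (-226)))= -56/1469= -0.04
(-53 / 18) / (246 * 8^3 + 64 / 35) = -1855 / 79350912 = -0.00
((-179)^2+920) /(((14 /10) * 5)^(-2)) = 1615089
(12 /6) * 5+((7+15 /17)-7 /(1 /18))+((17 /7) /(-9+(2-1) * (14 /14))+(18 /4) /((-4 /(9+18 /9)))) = -57499 /476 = -120.80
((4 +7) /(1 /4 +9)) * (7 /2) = 154 /37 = 4.16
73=73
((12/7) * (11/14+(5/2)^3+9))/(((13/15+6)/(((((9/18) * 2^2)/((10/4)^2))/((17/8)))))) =409824/428995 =0.96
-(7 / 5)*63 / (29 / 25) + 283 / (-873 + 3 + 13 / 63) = -121344426 / 1589113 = -76.36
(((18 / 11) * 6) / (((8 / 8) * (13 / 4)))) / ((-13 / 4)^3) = -27648 / 314171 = -0.09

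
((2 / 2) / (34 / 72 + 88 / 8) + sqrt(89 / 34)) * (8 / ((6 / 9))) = 432 / 413 + 6 * sqrt(3026) / 17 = 20.46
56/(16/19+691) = 1064/13145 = 0.08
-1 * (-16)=16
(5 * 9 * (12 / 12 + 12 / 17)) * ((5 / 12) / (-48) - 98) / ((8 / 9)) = -73671165 / 8704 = -8464.06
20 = 20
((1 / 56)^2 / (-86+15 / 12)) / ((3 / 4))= -1 / 199332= -0.00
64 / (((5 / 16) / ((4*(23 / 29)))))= 649.71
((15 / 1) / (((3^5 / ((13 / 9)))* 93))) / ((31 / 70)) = 4550 / 2101707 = 0.00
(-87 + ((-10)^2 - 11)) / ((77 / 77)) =2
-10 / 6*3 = -5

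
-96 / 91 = -1.05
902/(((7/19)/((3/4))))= 25707/14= 1836.21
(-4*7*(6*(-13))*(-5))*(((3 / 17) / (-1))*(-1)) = -32760 / 17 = -1927.06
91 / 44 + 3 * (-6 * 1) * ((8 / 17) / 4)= -37 / 748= -0.05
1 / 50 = 0.02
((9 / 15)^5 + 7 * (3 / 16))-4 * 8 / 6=-591461 / 150000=-3.94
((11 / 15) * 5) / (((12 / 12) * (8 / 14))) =77 / 12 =6.42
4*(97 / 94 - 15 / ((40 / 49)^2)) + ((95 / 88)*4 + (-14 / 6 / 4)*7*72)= -15534471 / 41360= -375.59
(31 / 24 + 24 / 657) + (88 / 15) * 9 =474163 / 8760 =54.13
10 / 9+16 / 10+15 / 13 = 2261 / 585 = 3.86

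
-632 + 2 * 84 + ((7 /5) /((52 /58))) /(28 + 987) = -301599 /650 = -464.00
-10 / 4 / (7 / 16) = -40 / 7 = -5.71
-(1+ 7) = -8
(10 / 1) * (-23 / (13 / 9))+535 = 4885 / 13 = 375.77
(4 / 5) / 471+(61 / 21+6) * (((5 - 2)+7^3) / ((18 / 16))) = 406328812 / 148365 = 2738.71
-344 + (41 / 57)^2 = -1115975 / 3249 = -343.48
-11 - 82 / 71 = -12.15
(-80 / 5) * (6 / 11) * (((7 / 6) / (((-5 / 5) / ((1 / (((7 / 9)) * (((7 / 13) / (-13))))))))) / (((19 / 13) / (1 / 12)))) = -26364 / 1463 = -18.02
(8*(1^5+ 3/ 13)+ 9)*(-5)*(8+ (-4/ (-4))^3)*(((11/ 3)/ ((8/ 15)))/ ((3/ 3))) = -606375/ 104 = -5830.53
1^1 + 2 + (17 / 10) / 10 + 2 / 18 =3.28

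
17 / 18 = 0.94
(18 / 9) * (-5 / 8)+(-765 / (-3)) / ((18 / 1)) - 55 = -505 / 12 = -42.08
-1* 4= -4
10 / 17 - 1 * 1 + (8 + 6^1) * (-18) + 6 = -246.41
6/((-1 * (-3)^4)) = -2/27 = -0.07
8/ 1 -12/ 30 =38/ 5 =7.60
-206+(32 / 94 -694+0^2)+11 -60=-44587 / 47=-948.66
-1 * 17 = -17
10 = 10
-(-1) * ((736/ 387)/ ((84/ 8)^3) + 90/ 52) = 161433403/ 93184182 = 1.73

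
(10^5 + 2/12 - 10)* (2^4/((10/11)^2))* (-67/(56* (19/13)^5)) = -1805865816331291/5199807900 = -347294.72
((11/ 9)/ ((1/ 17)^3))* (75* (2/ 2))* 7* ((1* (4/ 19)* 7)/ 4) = 66202675/ 57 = 1161450.44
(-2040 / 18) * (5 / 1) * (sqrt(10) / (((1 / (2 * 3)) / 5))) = -17000 * sqrt(10) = -53758.72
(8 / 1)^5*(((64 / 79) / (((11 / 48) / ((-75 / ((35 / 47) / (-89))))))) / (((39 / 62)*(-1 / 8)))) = -1044264926576640 / 79079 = -13205338036.35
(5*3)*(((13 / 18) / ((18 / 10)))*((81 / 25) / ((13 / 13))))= 39 / 2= 19.50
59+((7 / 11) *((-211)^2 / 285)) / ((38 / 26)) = 7565746 / 59565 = 127.02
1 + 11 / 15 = 26 / 15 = 1.73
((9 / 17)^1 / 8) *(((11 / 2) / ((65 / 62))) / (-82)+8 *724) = 277839171 / 724880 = 383.29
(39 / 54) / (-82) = -13 / 1476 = -0.01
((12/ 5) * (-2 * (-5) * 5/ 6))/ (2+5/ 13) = 8.39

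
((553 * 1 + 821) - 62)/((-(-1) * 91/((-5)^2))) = 32800/91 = 360.44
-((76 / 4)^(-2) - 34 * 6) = 73643 / 361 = 204.00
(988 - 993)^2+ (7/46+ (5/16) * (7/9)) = 84109/3312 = 25.40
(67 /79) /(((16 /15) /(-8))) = -6.36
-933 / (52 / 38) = -681.81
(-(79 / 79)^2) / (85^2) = -1 / 7225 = -0.00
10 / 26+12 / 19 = 251 / 247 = 1.02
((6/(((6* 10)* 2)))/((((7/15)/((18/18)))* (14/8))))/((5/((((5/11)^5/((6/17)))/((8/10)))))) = 53125/63131992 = 0.00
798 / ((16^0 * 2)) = 399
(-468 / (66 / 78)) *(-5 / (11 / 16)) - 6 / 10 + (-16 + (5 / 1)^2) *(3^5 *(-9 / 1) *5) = -57107838 / 605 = -94393.12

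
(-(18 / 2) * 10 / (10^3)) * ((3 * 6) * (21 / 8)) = -1701 / 400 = -4.25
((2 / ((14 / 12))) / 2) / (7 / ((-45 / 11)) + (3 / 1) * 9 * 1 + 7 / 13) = 3510 / 105763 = 0.03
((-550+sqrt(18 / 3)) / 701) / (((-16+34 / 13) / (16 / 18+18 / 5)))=144430 / 548883 - 1313*sqrt(6) / 2744415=0.26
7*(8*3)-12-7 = 149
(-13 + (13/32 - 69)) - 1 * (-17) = -2067/32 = -64.59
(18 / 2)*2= 18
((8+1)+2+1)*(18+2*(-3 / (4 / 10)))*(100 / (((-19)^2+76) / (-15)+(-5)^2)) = -27000 / 31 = -870.97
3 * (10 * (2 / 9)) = 20 / 3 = 6.67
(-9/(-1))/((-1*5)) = -9/5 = -1.80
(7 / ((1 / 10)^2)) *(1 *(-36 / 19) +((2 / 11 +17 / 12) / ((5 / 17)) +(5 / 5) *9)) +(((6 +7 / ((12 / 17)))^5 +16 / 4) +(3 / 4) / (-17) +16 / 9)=910920255496415 / 884100096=1030336.11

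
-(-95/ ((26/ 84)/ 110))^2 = -192633210000/ 169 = -1139841479.29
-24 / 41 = -0.59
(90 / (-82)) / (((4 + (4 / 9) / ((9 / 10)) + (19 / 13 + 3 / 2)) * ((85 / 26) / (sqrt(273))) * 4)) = -0.19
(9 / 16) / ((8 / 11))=99 / 128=0.77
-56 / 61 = -0.92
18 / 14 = 9 / 7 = 1.29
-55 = -55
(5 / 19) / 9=5 / 171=0.03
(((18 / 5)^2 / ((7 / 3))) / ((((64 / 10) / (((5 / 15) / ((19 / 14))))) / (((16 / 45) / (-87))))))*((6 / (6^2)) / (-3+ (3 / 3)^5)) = 1 / 13775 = 0.00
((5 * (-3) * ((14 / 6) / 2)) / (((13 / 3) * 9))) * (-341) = 11935 / 78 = 153.01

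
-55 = -55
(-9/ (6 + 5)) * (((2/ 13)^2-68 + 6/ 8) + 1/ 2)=405963/ 7436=54.59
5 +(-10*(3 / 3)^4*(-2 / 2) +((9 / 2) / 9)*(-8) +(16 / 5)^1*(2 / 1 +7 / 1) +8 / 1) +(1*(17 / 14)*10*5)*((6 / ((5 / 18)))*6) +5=277248 / 35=7921.37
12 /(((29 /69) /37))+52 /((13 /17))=32608 /29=1124.41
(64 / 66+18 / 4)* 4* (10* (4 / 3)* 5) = 1458.59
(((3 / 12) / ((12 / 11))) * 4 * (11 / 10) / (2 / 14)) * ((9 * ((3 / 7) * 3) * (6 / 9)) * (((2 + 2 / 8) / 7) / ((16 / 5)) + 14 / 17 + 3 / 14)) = 9440541 / 152320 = 61.98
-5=-5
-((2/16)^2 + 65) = -4161/64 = -65.02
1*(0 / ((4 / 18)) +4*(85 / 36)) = 85 / 9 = 9.44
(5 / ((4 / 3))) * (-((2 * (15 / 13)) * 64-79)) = -13395 / 52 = -257.60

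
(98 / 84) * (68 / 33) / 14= 17 / 99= 0.17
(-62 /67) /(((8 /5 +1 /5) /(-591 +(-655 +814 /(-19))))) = 7591280 /11457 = 662.59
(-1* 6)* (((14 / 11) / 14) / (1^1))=-6 / 11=-0.55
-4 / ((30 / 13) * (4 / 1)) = -13 / 30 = -0.43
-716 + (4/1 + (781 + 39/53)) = 3696/53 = 69.74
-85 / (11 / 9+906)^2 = -0.00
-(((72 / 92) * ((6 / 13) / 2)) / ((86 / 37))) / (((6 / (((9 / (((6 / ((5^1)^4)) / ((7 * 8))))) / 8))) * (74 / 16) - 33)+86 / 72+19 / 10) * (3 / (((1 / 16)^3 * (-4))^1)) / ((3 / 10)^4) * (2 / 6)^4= -6630400000000 / 544945629267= -12.17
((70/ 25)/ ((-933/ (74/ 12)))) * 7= -1813/ 13995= -0.13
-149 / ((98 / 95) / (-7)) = 14155 / 14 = 1011.07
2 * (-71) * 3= -426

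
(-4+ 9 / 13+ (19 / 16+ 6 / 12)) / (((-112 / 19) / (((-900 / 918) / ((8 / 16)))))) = -160075 / 297024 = -0.54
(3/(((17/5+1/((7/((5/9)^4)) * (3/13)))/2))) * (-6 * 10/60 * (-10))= 20667150/1191451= 17.35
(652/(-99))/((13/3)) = -1.52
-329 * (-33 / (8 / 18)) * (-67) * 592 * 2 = -1937844216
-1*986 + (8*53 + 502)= -60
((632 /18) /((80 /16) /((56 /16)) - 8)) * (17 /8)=-11.35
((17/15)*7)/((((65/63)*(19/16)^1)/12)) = 77.70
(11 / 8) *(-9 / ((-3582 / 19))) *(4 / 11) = 0.02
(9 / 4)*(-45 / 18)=-45 / 8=-5.62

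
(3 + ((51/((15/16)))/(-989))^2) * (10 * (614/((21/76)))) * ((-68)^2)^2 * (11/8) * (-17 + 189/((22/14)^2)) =18850588237985068525568/161389965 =116801489101166.04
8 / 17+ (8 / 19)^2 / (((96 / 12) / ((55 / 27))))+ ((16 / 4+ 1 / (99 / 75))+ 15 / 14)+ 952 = 24454701685 / 25517646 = 958.34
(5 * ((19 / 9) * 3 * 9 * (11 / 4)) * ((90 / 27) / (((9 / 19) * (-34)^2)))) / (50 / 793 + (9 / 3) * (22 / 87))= 2283027175 / 393187968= 5.81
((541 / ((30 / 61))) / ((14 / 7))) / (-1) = -33001 / 60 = -550.02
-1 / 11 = -0.09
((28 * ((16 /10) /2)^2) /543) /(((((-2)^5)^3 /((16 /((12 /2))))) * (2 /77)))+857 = 4467369061 /5212800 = 857.00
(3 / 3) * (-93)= -93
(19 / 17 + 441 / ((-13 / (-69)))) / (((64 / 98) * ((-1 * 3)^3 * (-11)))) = 6339865 / 525096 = 12.07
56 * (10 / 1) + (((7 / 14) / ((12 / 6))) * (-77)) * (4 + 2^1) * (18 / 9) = 329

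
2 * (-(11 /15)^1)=-22 /15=-1.47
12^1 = 12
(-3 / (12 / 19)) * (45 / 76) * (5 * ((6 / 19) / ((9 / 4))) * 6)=-225 / 19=-11.84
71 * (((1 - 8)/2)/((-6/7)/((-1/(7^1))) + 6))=-497/24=-20.71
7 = 7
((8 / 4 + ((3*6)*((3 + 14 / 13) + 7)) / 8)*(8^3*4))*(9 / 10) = 645120 / 13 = 49624.62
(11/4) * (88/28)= 121/14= 8.64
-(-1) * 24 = 24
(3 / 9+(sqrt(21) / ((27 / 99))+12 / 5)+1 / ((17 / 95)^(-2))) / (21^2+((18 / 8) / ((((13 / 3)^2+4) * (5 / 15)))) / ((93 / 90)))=190324624 / 30371408325+27962 * sqrt(21) / 3365253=0.04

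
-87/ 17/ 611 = -87/ 10387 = -0.01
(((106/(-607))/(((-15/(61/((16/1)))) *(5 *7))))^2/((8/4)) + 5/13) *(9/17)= 64994539479757/319194737680000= 0.20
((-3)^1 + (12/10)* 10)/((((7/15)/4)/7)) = 540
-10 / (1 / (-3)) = 30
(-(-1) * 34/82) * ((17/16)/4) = 289/2624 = 0.11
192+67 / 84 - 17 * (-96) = 153283 / 84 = 1824.80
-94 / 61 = -1.54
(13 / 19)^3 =2197 / 6859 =0.32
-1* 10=-10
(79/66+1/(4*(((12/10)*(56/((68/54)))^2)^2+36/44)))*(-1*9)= -6812684538092251/632401072910156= -10.77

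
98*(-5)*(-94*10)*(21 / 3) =3224200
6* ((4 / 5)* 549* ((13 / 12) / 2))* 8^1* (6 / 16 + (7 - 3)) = 49959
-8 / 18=-4 / 9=-0.44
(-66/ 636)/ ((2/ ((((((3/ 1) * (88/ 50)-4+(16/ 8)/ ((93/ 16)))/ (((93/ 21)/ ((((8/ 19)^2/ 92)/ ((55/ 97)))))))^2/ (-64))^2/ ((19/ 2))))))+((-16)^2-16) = 240.00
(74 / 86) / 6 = 0.14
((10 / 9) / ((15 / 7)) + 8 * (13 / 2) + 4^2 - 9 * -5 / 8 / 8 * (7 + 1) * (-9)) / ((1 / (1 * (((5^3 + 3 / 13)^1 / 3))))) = 1573055 / 2106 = 746.94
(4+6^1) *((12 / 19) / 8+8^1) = 1535 / 19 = 80.79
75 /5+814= 829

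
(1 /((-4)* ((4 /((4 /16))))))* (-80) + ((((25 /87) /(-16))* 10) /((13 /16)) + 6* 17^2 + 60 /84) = 54967517 /31668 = 1735.74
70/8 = 35/4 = 8.75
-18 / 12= -1.50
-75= -75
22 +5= 27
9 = 9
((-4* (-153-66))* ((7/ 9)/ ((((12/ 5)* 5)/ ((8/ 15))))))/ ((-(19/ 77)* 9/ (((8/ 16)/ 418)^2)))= -3577/ 183341070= -0.00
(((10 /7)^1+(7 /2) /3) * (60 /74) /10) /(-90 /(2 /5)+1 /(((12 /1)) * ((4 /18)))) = -0.00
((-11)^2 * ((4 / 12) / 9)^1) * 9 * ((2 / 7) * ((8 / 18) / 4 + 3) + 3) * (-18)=-8470 / 3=-2823.33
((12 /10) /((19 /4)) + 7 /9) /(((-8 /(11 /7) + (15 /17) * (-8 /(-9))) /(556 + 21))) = -95059019 /688560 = -138.05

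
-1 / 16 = -0.06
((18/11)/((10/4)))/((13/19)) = 684/715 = 0.96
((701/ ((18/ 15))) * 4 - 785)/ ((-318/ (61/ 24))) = -283955/ 22896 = -12.40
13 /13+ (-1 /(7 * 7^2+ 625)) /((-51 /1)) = 49369 /49368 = 1.00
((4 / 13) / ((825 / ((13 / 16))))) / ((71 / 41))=41 / 234300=0.00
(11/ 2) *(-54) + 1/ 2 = -593/ 2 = -296.50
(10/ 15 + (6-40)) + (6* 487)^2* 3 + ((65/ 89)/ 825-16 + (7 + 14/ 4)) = 752289440731/ 29370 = 25614213.17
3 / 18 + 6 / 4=5 / 3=1.67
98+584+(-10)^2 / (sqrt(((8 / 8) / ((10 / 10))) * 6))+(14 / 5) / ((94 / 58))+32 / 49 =50 * sqrt(6) / 3+7880644 / 11515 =725.21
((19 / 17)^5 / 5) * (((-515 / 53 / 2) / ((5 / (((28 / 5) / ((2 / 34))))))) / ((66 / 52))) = -92833903708 / 3651955725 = -25.42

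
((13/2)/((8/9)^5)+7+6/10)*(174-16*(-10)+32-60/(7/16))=724167279/163840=4419.97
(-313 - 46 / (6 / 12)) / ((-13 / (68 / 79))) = 27540 / 1027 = 26.82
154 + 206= 360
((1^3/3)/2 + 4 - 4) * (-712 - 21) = -733/6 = -122.17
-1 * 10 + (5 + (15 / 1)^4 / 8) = 50585 / 8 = 6323.12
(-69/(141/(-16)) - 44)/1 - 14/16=-13929/376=-37.05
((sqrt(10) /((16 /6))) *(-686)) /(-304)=1029 *sqrt(10) /1216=2.68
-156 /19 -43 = -51.21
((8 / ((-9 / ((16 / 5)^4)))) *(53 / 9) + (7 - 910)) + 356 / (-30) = -74102389 / 50625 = -1463.75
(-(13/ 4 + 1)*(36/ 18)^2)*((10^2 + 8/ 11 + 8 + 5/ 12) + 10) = -2025.45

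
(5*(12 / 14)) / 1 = 30 / 7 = 4.29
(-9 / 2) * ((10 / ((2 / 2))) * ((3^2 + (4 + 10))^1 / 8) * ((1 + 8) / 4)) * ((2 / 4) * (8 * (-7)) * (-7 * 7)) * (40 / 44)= -15975225 / 44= -363073.30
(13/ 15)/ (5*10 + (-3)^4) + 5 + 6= 21628/ 1965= 11.01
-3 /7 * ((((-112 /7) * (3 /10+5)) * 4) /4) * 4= 5088 /35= 145.37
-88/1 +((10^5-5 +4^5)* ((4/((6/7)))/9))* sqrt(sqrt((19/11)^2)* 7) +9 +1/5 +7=-359/5 +471422* sqrt(1463)/99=182064.63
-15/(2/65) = -487.50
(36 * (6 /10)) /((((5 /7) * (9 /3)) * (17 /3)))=756 /425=1.78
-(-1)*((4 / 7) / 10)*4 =8 / 35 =0.23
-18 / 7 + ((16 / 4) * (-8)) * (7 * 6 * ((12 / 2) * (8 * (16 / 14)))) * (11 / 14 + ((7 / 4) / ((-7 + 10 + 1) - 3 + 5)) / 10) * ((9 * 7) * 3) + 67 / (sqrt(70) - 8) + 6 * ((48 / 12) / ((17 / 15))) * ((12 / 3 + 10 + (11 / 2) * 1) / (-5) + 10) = -20268349526 / 1785 + 67 * sqrt(70) / 6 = -11354724.23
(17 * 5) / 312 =85 / 312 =0.27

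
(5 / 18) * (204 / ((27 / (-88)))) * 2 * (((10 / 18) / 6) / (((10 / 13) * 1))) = -44.46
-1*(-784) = 784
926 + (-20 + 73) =979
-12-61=-73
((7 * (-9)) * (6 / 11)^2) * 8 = -18144 / 121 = -149.95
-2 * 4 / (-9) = 0.89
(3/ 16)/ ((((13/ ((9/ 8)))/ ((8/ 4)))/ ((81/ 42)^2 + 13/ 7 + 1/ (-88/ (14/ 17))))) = 26487/ 146608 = 0.18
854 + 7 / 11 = 9401 / 11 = 854.64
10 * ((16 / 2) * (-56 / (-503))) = 4480 / 503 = 8.91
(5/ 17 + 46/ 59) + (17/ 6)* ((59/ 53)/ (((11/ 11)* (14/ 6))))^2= 474542307/ 276107846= 1.72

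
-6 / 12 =-1 / 2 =-0.50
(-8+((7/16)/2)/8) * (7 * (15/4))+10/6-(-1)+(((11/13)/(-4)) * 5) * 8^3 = -29878279/39936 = -748.15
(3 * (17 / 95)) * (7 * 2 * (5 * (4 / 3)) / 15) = 952 / 285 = 3.34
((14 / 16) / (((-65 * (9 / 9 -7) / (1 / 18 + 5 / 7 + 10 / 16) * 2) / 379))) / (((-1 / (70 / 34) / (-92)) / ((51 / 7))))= 6128051 / 7488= 818.38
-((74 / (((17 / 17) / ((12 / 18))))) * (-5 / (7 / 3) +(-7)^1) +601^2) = -7575749 / 21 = -360749.95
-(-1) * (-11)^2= 121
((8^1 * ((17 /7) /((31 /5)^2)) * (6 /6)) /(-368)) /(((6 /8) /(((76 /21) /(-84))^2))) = -306850 /90270884403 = -0.00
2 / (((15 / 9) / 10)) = 12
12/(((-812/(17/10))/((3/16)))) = -153/32480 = -0.00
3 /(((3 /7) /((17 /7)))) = 17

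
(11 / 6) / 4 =11 / 24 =0.46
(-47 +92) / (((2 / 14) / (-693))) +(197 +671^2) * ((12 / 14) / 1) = 1174563 / 7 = 167794.71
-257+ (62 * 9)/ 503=-128713/ 503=-255.89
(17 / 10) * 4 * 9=306 / 5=61.20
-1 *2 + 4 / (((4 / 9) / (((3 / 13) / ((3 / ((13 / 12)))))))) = -5 / 4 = -1.25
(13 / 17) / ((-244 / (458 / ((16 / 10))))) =-14885 / 16592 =-0.90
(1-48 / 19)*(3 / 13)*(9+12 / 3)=-87 / 19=-4.58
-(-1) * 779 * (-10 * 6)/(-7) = 6677.14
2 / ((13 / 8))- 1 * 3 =-23 / 13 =-1.77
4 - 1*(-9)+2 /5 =67 /5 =13.40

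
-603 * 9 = -5427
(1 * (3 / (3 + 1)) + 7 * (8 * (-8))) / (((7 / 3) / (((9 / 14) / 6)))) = -16101 / 784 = -20.54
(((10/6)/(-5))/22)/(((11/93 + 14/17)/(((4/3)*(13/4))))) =-0.07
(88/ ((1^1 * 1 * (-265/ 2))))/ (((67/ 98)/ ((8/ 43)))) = -137984/ 763465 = -0.18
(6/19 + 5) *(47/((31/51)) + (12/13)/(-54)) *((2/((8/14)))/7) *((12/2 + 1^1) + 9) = 226552696/68913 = 3287.52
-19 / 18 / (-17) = 0.06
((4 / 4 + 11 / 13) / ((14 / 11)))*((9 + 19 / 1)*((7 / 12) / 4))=77 / 13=5.92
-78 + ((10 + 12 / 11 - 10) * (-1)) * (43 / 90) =-78.52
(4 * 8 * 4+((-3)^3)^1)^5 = 10510100501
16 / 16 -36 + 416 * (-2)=-867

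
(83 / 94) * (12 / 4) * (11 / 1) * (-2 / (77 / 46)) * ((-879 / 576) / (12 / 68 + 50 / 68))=9508729 / 163184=58.27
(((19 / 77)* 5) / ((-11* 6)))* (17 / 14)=-1615 / 71148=-0.02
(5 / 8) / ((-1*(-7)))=5 / 56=0.09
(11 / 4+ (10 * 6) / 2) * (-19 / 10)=-2489 / 40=-62.22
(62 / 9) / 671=62 / 6039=0.01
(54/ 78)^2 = 81/ 169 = 0.48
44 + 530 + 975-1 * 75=1474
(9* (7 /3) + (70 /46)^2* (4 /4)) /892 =6167 /235934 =0.03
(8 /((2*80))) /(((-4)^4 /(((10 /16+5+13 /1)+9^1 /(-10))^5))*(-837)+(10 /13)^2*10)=30277351345710781 /3508956391986980000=0.01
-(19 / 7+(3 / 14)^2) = -541 / 196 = -2.76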